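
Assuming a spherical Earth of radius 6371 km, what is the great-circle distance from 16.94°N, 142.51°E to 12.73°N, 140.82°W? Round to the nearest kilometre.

8204 km

Δλ = -140.82 − 142.51 = -283.33°; wrapped into (−180°, 180°]: 76.67°.
Δφ = 12.73 − 16.94 = -4.21°.
a = sin²(Δφ/2) + cos φ₁ · cos φ₂ · sin²(Δλ/2) = 0.360330.
c = 2·atan2(√a, √(1−a)) = 1.28769 rad → d = 6371·c ≈ 8203.87 km.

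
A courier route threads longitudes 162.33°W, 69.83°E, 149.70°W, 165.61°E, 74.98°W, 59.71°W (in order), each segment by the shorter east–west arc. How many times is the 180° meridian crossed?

Leg 1: -162.33° → +69.83°, shortest Δλ = -127.84° (west) — crosses 180°.
Leg 2: +69.83° → -149.70°, shortest Δλ = 140.47° (east) — crosses 180°.
Leg 3: -149.70° → +165.61°, shortest Δλ = -44.69° (west) — crosses 180°.
Leg 4: +165.61° → -74.98°, shortest Δλ = 119.41° (east) — crosses 180°.
Leg 5: -74.98° → -59.71°, shortest Δλ = 15.27° (east) — does not cross 180°.
Total crossings: 4.

4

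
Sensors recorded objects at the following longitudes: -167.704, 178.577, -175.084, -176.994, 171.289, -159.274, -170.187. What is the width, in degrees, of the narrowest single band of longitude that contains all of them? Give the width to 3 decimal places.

29.437°

Sort the longitudes: -176.994°, -175.084°, -170.187°, -167.704°, -159.274°, +171.289°, +178.577°.
Eastward gaps between consecutive values (wrapping around): 1.910°, 4.897°, 2.483°, 8.430°, 330.563°, 7.288°, 4.429°.
Largest gap = 330.563° ⇒ minimal covering band is its complement: 360° − 330.563° = 29.437°.
Band runs from +171.289° eastward to -159.274°, crossing the antimeridian.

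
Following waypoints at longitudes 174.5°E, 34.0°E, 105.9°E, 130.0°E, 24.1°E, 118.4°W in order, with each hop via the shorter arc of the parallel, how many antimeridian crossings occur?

0

Leg 1: +174.5° → +34.0°, shortest Δλ = -140.5° (west) — does not cross 180°.
Leg 2: +34.0° → +105.9°, shortest Δλ = 71.9° (east) — does not cross 180°.
Leg 3: +105.9° → +130.0°, shortest Δλ = 24.1° (east) — does not cross 180°.
Leg 4: +130.0° → +24.1°, shortest Δλ = -105.9° (west) — does not cross 180°.
Leg 5: +24.1° → -118.4°, shortest Δλ = -142.5° (west) — does not cross 180°.
Total crossings: 0.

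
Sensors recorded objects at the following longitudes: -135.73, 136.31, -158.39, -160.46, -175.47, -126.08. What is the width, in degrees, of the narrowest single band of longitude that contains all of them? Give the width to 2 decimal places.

Sort the longitudes: -175.47°, -160.46°, -158.39°, -135.73°, -126.08°, +136.31°.
Eastward gaps between consecutive values (wrapping around): 15.01°, 2.07°, 22.66°, 9.65°, 262.39°, 48.22°.
Largest gap = 262.39° ⇒ minimal covering band is its complement: 360° − 262.39° = 97.61°.
Band runs from +136.31° eastward to -126.08°, crossing the antimeridian.

97.61°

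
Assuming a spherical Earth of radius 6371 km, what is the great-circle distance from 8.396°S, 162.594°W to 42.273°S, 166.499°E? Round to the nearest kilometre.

Δλ = 166.499 − -162.594 = 329.093°; wrapped into (−180°, 180°]: -30.907°.
Δφ = -42.273 − -8.396 = -33.877°.
a = sin²(Δφ/2) + cos φ₁ · cos φ₂ · sin²(Δλ/2) = 0.136854.
c = 2·atan2(√a, √(1−a)) = 0.75789 rad → d = 6371·c ≈ 4828.49 km.

4828 km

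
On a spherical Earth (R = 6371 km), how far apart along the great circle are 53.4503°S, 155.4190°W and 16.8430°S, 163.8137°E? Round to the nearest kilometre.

Δλ = 163.8137 − -155.4190 = 319.2327°; wrapped into (−180°, 180°]: -40.7673°.
Δφ = -16.8430 − -53.4503 = 36.6073°.
a = sin²(Δφ/2) + cos φ₁ · cos φ₂ · sin²(Δλ/2) = 0.167776.
c = 2·atan2(√a, √(1−a)) = 0.84404 rad → d = 6371·c ≈ 5377.39 km.

5377 km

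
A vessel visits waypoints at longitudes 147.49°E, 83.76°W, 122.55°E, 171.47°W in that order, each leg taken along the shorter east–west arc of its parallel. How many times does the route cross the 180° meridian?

3

Leg 1: +147.49° → -83.76°, shortest Δλ = 128.75° (east) — crosses 180°.
Leg 2: -83.76° → +122.55°, shortest Δλ = -153.69° (west) — crosses 180°.
Leg 3: +122.55° → -171.47°, shortest Δλ = 65.98° (east) — crosses 180°.
Total crossings: 3.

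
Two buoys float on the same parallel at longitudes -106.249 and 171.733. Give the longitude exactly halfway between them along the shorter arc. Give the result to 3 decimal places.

Signed shortest Δλ from -106.249° to +171.733° is -82.018°.
Midpoint longitude = -106.249° + (-82.018°)/2 = -106.249° − 41.009° = -147.258°.
(The naïve average (-106.249 + +171.733)/2 = 32.742° is on the wrong side of the globe.)

-147.258°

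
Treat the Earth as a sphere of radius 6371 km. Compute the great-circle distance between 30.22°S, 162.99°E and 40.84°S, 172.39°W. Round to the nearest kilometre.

2509 km

Δλ = -172.39 − 162.99 = -335.38°; wrapped into (−180°, 180°]: 24.62°.
Δφ = -40.84 − -30.22 = -10.62°.
a = sin²(Δφ/2) + cos φ₁ · cos φ₂ · sin²(Δλ/2) = 0.038279.
c = 2·atan2(√a, √(1−a)) = 0.39384 rad → d = 6371·c ≈ 2509.17 km.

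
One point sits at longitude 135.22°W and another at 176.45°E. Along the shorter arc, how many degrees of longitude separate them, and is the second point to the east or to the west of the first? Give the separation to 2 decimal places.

48.33° west

Raw difference: 176.45 − -135.22 = 311.67°.
Normalise into (−180°, 180°]: 311.67° − 360° = -48.33°.
Negative ⇒ the second point lies to the west; separation 48.33°.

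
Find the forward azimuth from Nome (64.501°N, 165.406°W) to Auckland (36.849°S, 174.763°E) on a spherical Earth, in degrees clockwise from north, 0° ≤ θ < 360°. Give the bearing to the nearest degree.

196°

Δλ = 174.763 − -165.406 = 340.169°; wrapped into (−180°, 180°]: -19.831°.
θ = atan2( sin Δλ · cos φ₂ , cos φ₁ · sin φ₂ − sin φ₁ · cos φ₂ · cos Δλ )
  = atan2(-0.27147, -0.93761) = -163.852° → normalised to [0°, 360°): 196.148°.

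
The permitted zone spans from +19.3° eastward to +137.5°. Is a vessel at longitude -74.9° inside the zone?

No

Band width going east from +19.3° to +137.5°: ((137.5 − 19.3) mod 360) = 118.2°.
Offset of -74.9° east of the west edge: ((-74.9 − 19.3) mod 360) = 265.8°.
265.8° > 118.2° ⇒ outside.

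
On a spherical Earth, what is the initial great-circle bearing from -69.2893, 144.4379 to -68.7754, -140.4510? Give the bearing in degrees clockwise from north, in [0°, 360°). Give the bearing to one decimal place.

Δλ = -140.4510 − 144.4379 = -284.8889°; wrapped into (−180°, 180°]: 75.1111°.
θ = atan2( sin Δλ · cos φ₂ , cos φ₁ · sin φ₂ − sin φ₁ · cos φ₂ · cos Δλ )
  = atan2(0.34987, -0.24265) = 124.743° → normalised to [0°, 360°): 124.743°.

124.7°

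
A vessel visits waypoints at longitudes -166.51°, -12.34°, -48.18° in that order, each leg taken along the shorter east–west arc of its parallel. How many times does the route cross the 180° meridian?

Leg 1: -166.51° → -12.34°, shortest Δλ = 154.17° (east) — does not cross 180°.
Leg 2: -12.34° → -48.18°, shortest Δλ = -35.84° (west) — does not cross 180°.
Total crossings: 0.

0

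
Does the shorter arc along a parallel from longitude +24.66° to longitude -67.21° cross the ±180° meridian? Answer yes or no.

No

Signed shortest Δλ = ((-67.21 − 24.66 + 180) mod 360) − 180 = -91.87°.
Going west by 91.87° from +24.66° reaches -67.21° without touching 180°.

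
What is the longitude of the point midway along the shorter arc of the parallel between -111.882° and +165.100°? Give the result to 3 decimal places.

Signed shortest Δλ from -111.882° to +165.100° is -83.018°.
Midpoint longitude = -111.882° + (-83.018°)/2 = -111.882° − 41.509° = -153.391°.
(The naïve average (-111.882 + +165.100)/2 = 26.609° is on the wrong side of the globe.)

-153.391°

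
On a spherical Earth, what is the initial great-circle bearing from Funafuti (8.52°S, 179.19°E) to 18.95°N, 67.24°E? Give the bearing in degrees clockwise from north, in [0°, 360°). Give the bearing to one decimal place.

287.0°

Δλ = 67.24 − 179.19 = -111.95°.
θ = atan2( sin Δλ · cos φ₂ , cos φ₁ · sin φ₂ − sin φ₁ · cos φ₂ · cos Δλ )
  = atan2(-0.87724, 0.26878) = -72.965° → normalised to [0°, 360°): 287.035°.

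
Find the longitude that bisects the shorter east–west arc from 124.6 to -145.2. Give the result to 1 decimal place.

+169.7°

Signed shortest Δλ from +124.6° to -145.2° is +90.2°.
Midpoint longitude = +124.6° + (+90.2°)/2 = +124.6° + 45.1° = +169.7°.
(The naïve average (+124.6 + -145.2)/2 = -10.3° is on the wrong side of the globe.)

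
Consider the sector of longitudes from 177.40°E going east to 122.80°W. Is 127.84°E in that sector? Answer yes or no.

Band width going east from +177.40° to -122.80°: ((-122.80 − 177.40) mod 360) = 59.80°.
Offset of +127.84° east of the west edge: ((127.84 − 177.40) mod 360) = 310.44°.
310.44° > 59.80° ⇒ outside.

No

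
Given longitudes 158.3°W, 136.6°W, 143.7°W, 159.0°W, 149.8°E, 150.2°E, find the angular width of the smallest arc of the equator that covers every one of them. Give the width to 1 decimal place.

Sort the longitudes: -159.0°, -158.3°, -143.7°, -136.6°, +149.8°, +150.2°.
Eastward gaps between consecutive values (wrapping around): 0.7°, 14.6°, 7.1°, 286.4°, 0.4°, 50.8°.
Largest gap = 286.4° ⇒ minimal covering band is its complement: 360° − 286.4° = 73.6°.
Band runs from +149.8° eastward to -136.6°, crossing the antimeridian.

73.6°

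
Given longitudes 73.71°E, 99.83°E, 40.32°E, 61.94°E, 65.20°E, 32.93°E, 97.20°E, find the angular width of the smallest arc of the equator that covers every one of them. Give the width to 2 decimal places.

66.90°

Sort the longitudes: +32.93°, +40.32°, +61.94°, +65.20°, +73.71°, +97.20°, +99.83°.
Eastward gaps between consecutive values (wrapping around): 7.39°, 21.62°, 3.26°, 8.51°, 23.49°, 2.63°, 293.10°.
Largest gap = 293.10° ⇒ minimal covering band is its complement: 360° − 293.10° = 66.90°.
Band runs from +32.93° eastward to +99.83°.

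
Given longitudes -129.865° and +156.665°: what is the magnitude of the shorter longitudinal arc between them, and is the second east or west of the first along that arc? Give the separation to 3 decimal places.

Raw difference: 156.665 − -129.865 = 286.53°.
Normalise into (−180°, 180°]: 286.53° − 360° = -73.47°.
Negative ⇒ the second point lies to the west; separation 73.470°.

73.470° west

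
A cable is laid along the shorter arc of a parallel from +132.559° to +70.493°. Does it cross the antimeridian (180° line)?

No

Signed shortest Δλ = ((70.493 − 132.559 + 180) mod 360) − 180 = -62.066°.
Going west by 62.066° from +132.559° reaches +70.493° without touching 180°.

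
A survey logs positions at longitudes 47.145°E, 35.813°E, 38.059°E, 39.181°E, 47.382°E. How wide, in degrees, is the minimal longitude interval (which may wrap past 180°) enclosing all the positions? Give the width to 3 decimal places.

Sort the longitudes: +35.813°, +38.059°, +39.181°, +47.145°, +47.382°.
Eastward gaps between consecutive values (wrapping around): 2.246°, 1.122°, 7.964°, 0.237°, 348.431°.
Largest gap = 348.431° ⇒ minimal covering band is its complement: 360° − 348.431° = 11.569°.
Band runs from +35.813° eastward to +47.382°.

11.569°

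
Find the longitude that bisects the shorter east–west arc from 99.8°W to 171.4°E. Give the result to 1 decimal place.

Signed shortest Δλ from -99.8° to +171.4° is -88.8°.
Midpoint longitude = -99.8° + (-88.8°)/2 = -99.8° − 44.4° = -144.2°.
(The naïve average (-99.8 + +171.4)/2 = 35.8° is on the wrong side of the globe.)

144.2°W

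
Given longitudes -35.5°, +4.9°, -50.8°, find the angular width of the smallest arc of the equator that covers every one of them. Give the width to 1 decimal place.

55.7°

Sort the longitudes: -50.8°, -35.5°, +4.9°.
Eastward gaps between consecutive values (wrapping around): 15.3°, 40.4°, 304.3°.
Largest gap = 304.3° ⇒ minimal covering band is its complement: 360° − 304.3° = 55.7°.
Band runs from -50.8° eastward to +4.9°.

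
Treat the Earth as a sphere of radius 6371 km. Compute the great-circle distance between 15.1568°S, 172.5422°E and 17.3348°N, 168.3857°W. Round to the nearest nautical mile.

2254 nmi

Δλ = -168.3857 − 172.5422 = -340.9279°; wrapped into (−180°, 180°]: 19.0721°.
Δφ = 17.3348 − -15.1568 = 32.4916°.
a = sin²(Δφ/2) + cos φ₁ · cos φ₂ · sin²(Δλ/2) = 0.103553.
c = 2·atan2(√a, √(1−a)) = 0.65525 rad → d = 6371·c ≈ 4174.61 km ≈ 2254.11 nmi.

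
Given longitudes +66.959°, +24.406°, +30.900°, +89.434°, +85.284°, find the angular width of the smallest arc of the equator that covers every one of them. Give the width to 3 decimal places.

65.028°

Sort the longitudes: +24.406°, +30.900°, +66.959°, +85.284°, +89.434°.
Eastward gaps between consecutive values (wrapping around): 6.494°, 36.059°, 18.325°, 4.150°, 294.972°.
Largest gap = 294.972° ⇒ minimal covering band is its complement: 360° − 294.972° = 65.028°.
Band runs from +24.406° eastward to +89.434°.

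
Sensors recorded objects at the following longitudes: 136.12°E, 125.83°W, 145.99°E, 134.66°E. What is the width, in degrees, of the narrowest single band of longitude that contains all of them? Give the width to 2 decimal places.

Sort the longitudes: -125.83°, +134.66°, +136.12°, +145.99°.
Eastward gaps between consecutive values (wrapping around): 260.49°, 1.46°, 9.87°, 88.18°.
Largest gap = 260.49° ⇒ minimal covering band is its complement: 360° − 260.49° = 99.51°.
Band runs from +134.66° eastward to -125.83°, crossing the antimeridian.

99.51°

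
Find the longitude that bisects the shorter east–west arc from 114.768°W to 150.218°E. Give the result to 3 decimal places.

Signed shortest Δλ from -114.768° to +150.218° is -95.014°.
Midpoint longitude = -114.768° + (-95.014°)/2 = -114.768° − 47.507° = -162.275°.
(The naïve average (-114.768 + +150.218)/2 = 17.725° is on the wrong side of the globe.)

162.275°W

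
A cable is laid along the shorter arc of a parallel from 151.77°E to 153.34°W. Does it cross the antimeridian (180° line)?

Yes

Naïve |-153.34 − 151.77| = 305.11° > 180°, so the shorter arc goes the other way round — across 180°.
Signed shortest Δλ = ((-153.34 − 151.77 + 180) mod 360) − 180 = 54.89°.
Going east by 54.89° from +151.77° passes through 180° before reaching -153.34°.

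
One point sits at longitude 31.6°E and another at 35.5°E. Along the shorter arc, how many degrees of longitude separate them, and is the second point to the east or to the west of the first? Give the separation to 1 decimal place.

Raw difference: 35.5 − 31.6 = 3.9°.
Normalise into (−180°, 180°]: 3.9° stays 3.9°.
Positive ⇒ the second point lies to the east; separation 3.9°.

3.9° east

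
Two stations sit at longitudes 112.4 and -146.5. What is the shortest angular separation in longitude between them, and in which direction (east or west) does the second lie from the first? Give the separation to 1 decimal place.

101.1° east

Raw difference: -146.5 − 112.4 = -258.9°.
Normalise into (−180°, 180°]: -258.9° + 360° = 101.1°.
Positive ⇒ the second point lies to the east; separation 101.1°.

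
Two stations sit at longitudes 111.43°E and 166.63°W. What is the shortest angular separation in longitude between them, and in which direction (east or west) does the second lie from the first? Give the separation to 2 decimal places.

81.94° east

Raw difference: -166.63 − 111.43 = -278.06°.
Normalise into (−180°, 180°]: -278.06° + 360° = 81.94°.
Positive ⇒ the second point lies to the east; separation 81.94°.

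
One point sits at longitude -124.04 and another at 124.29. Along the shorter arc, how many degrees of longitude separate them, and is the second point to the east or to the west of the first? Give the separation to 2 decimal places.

Raw difference: 124.29 − -124.04 = 248.33°.
Normalise into (−180°, 180°]: 248.33° − 360° = -111.67°.
Negative ⇒ the second point lies to the west; separation 111.67°.

111.67° west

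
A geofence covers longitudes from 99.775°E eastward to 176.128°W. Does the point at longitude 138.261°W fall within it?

No

Band width going east from +99.775° to -176.128°: ((-176.128 − 99.775) mod 360) = 84.097°.
Offset of -138.261° east of the west edge: ((-138.261 − 99.775) mod 360) = 121.964°.
121.964° > 84.097° ⇒ outside.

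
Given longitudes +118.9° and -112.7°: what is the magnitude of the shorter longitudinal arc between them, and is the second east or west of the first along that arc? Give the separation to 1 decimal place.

Raw difference: -112.7 − 118.9 = -231.6°.
Normalise into (−180°, 180°]: -231.6° + 360° = 128.4°.
Positive ⇒ the second point lies to the east; separation 128.4°.

128.4° east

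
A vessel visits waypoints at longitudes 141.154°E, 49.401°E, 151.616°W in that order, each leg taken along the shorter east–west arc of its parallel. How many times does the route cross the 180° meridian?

Leg 1: +141.154° → +49.401°, shortest Δλ = -91.753° (west) — does not cross 180°.
Leg 2: +49.401° → -151.616°, shortest Δλ = 158.983° (east) — crosses 180°.
Total crossings: 1.

1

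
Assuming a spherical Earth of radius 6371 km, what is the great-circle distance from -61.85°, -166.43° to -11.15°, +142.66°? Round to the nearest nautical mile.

Δλ = 142.66 − -166.43 = 309.09°; wrapped into (−180°, 180°]: -50.91°.
Δφ = -11.15 − -61.85 = 50.70°.
a = sin²(Δφ/2) + cos φ₁ · cos φ₂ · sin²(Δλ/2) = 0.268817.
c = 2·atan2(√a, √(1−a)) = 1.09013 rad → d = 6371·c ≈ 6945.24 km ≈ 3750.13 nmi.

3750 nmi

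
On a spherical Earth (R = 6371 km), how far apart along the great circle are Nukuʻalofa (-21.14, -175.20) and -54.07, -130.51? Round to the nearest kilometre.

Δλ = -130.51 − -175.20 = 44.69°.
Δφ = -54.07 − -21.14 = -32.93°.
a = sin²(Δφ/2) + cos φ₁ · cos φ₂ · sin²(Δλ/2) = 0.159439.
c = 2·atan2(√a, √(1−a)) = 0.82150 rad → d = 6371·c ≈ 5233.80 km.

5234 km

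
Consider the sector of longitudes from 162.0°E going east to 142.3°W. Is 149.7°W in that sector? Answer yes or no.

Yes

Band width going east from +162.0° to -142.3°: ((-142.3 − 162.0) mod 360) = 55.7°.
Offset of -149.7° east of the west edge: ((-149.7 − 162.0) mod 360) = 48.3°.
48.3° ≤ 55.7° ⇒ inside.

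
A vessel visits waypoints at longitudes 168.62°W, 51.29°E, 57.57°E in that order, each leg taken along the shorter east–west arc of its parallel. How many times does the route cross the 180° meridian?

Leg 1: -168.62° → +51.29°, shortest Δλ = -140.09° (west) — crosses 180°.
Leg 2: +51.29° → +57.57°, shortest Δλ = 6.28° (east) — does not cross 180°.
Total crossings: 1.

1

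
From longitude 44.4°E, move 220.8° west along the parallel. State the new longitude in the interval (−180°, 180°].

Start at +44.4°; shift −220.8° → -176.4°.
-176.4° already lies in (−180°, 180°].

176.4°W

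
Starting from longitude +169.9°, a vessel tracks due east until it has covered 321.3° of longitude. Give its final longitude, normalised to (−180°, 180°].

+131.2°

Start at +169.9°; shift +321.3° → +491.2°.
+491.2° lies outside (−180°, 180°]; subtract 360° → +131.2°.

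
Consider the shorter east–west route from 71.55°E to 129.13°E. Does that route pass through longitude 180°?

Signed shortest Δλ = ((129.13 − 71.55 + 180) mod 360) − 180 = 57.58°.
Going east by 57.58° from +71.55° reaches +129.13° without touching 180°.

No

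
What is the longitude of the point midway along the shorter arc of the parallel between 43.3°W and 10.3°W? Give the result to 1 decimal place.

26.8°W

Signed shortest Δλ from -43.3° to -10.3° is +33.0°.
Midpoint longitude = -43.3° + (+33.0°)/2 = -43.3° + 16.5° = -26.8°.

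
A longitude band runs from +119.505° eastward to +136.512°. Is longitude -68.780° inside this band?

Band width going east from +119.505° to +136.512°: ((136.512 − 119.505) mod 360) = 17.007°.
Offset of -68.780° east of the west edge: ((-68.780 − 119.505) mod 360) = 171.715°.
171.715° > 17.007° ⇒ outside.

No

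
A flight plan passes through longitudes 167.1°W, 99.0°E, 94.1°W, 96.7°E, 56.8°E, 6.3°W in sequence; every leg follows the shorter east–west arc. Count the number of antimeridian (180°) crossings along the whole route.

3

Leg 1: -167.1° → +99.0°, shortest Δλ = -93.9° (west) — crosses 180°.
Leg 2: +99.0° → -94.1°, shortest Δλ = 166.9° (east) — crosses 180°.
Leg 3: -94.1° → +96.7°, shortest Δλ = -169.2° (west) — crosses 180°.
Leg 4: +96.7° → +56.8°, shortest Δλ = -39.9° (west) — does not cross 180°.
Leg 5: +56.8° → -6.3°, shortest Δλ = -63.1° (west) — does not cross 180°.
Total crossings: 3.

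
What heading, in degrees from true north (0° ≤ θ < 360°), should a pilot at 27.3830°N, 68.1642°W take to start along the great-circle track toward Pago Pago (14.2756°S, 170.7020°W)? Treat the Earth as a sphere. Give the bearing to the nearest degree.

Δλ = -170.7020 − -68.1642 = -102.5378°.
θ = atan2( sin Δλ · cos φ₂ , cos φ₁ · sin φ₂ − sin φ₁ · cos φ₂ · cos Δλ )
  = atan2(-0.94601, -0.12220) = -97.360° → normalised to [0°, 360°): 262.640°.

263°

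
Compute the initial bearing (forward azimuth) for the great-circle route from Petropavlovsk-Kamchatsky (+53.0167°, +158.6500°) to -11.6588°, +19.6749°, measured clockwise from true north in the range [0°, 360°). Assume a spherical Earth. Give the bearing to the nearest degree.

Δλ = 19.6749 − 158.6500 = -138.9751°.
θ = atan2( sin Δλ · cos φ₂ , cos φ₁ · sin φ₂ − sin φ₁ · cos φ₂ · cos Δλ )
  = atan2(-0.64284, 0.46864) = -53.908° → normalised to [0°, 360°): 306.092°.

306°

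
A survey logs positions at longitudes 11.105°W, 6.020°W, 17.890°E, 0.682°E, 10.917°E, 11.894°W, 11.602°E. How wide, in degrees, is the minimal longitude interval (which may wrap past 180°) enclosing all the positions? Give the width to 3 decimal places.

Sort the longitudes: -11.894°, -11.105°, -6.020°, +0.682°, +10.917°, +11.602°, +17.890°.
Eastward gaps between consecutive values (wrapping around): 0.789°, 5.085°, 6.702°, 10.235°, 0.685°, 6.288°, 330.216°.
Largest gap = 330.216° ⇒ minimal covering band is its complement: 360° − 330.216° = 29.784°.
Band runs from -11.894° eastward to +17.890°.

29.784°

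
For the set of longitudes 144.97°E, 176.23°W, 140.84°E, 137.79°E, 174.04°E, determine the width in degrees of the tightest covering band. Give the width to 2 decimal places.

45.98°

Sort the longitudes: -176.23°, +137.79°, +140.84°, +144.97°, +174.04°.
Eastward gaps between consecutive values (wrapping around): 314.02°, 3.05°, 4.13°, 29.07°, 9.73°.
Largest gap = 314.02° ⇒ minimal covering band is its complement: 360° − 314.02° = 45.98°.
Band runs from +137.79° eastward to -176.23°, crossing the antimeridian.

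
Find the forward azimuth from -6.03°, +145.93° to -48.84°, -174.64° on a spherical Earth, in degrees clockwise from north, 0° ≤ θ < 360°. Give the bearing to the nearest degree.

149°

Δλ = -174.64 − 145.93 = -320.57°; wrapped into (−180°, 180°]: 39.43°.
θ = atan2( sin Δλ · cos φ₂ , cos φ₁ · sin φ₂ − sin φ₁ · cos φ₂ · cos Δλ )
  = atan2(0.41802, -0.69531) = 148.985° → normalised to [0°, 360°): 148.985°.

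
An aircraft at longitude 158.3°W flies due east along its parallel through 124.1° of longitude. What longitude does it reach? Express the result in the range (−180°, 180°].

Start at -158.3°; shift +124.1° → -34.2°.
-34.2° already lies in (−180°, 180°].

34.2°W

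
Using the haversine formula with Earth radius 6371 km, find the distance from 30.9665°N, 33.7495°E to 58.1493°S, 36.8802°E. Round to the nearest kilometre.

Δλ = 36.8802 − 33.7495 = 3.1307°.
Δφ = -58.1493 − 30.9665 = -89.1158°.
a = sin²(Δφ/2) + cos φ₁ · cos φ₂ · sin²(Δλ/2) = 0.492622.
c = 2·atan2(√a, √(1−a)) = 1.55604 rad → d = 6371·c ≈ 9913.53 km.

9914 km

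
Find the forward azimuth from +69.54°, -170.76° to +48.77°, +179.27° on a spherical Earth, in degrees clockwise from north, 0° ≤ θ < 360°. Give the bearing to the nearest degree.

Δλ = 179.27 − -170.76 = 350.03°; wrapped into (−180°, 180°]: -9.97°.
θ = atan2( sin Δλ · cos φ₂ , cos φ₁ · sin φ₂ − sin φ₁ · cos φ₂ · cos Δλ )
  = atan2(-0.11411, -0.34529) = -161.713° → normalised to [0°, 360°): 198.287°.

198°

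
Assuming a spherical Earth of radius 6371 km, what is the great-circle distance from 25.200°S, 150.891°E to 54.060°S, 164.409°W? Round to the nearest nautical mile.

2628 nmi

Δλ = -164.409 − 150.891 = -315.300°; wrapped into (−180°, 180°]: 44.700°.
Δφ = -54.060 − -25.200 = -28.860°.
a = sin²(Δφ/2) + cos φ₁ · cos φ₂ · sin²(Δλ/2) = 0.138893.
c = 2·atan2(√a, √(1−a)) = 0.76380 rad → d = 6371·c ≈ 4866.16 km ≈ 2627.52 nmi.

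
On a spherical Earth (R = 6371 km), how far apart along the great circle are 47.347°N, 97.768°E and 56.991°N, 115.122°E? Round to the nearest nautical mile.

Δλ = 115.122 − 97.768 = 17.354°.
Δφ = 56.991 − 47.347 = 9.644°.
a = sin²(Δφ/2) + cos φ₁ · cos φ₂ · sin²(Δλ/2) = 0.015467.
c = 2·atan2(√a, √(1−a)) = 0.24938 rad → d = 6371·c ≈ 1588.80 km ≈ 857.88 nmi.

858 nmi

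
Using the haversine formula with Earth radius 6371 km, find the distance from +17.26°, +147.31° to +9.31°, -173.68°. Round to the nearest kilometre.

4305 km

Δλ = -173.68 − 147.31 = -320.99°; wrapped into (−180°, 180°]: 39.01°.
Δφ = 9.31 − 17.26 = -7.95°.
a = sin²(Δφ/2) + cos φ₁ · cos φ₂ · sin²(Δλ/2) = 0.109865.
c = 2·atan2(√a, √(1−a)) = 0.67570 rad → d = 6371·c ≈ 4304.87 km.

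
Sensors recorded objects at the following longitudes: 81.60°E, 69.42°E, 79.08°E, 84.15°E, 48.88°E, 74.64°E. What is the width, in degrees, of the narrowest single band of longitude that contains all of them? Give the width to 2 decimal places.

Sort the longitudes: +48.88°, +69.42°, +74.64°, +79.08°, +81.60°, +84.15°.
Eastward gaps between consecutive values (wrapping around): 20.54°, 5.22°, 4.44°, 2.52°, 2.55°, 324.73°.
Largest gap = 324.73° ⇒ minimal covering band is its complement: 360° − 324.73° = 35.27°.
Band runs from +48.88° eastward to +84.15°.

35.27°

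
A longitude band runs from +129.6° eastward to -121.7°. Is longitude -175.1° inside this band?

Yes

Band width going east from +129.6° to -121.7°: ((-121.7 − 129.6) mod 360) = 108.7°.
Offset of -175.1° east of the west edge: ((-175.1 − 129.6) mod 360) = 55.3°.
55.3° ≤ 108.7° ⇒ inside.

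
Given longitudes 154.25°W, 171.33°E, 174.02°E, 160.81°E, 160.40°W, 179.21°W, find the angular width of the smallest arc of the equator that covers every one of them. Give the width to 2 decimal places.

Sort the longitudes: -179.21°, -160.40°, -154.25°, +160.81°, +171.33°, +174.02°.
Eastward gaps between consecutive values (wrapping around): 18.81°, 6.15°, 315.06°, 10.52°, 2.69°, 6.77°.
Largest gap = 315.06° ⇒ minimal covering band is its complement: 360° − 315.06° = 44.94°.
Band runs from +160.81° eastward to -154.25°, crossing the antimeridian.

44.94°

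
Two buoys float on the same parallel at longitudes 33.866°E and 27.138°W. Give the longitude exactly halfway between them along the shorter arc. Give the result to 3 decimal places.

3.364°E

Signed shortest Δλ from +33.866° to -27.138° is -61.004°.
Midpoint longitude = +33.866° + (-61.004°)/2 = +33.866° − 30.502° = +3.364°.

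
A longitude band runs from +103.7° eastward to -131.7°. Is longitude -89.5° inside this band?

No

Band width going east from +103.7° to -131.7°: ((-131.7 − 103.7) mod 360) = 124.6°.
Offset of -89.5° east of the west edge: ((-89.5 − 103.7) mod 360) = 166.8°.
166.8° > 124.6° ⇒ outside.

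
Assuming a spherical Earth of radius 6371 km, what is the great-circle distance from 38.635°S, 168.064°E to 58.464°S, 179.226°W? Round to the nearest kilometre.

Δλ = -179.226 − 168.064 = -347.290°; wrapped into (−180°, 180°]: 12.710°.
Δφ = -58.464 − -38.635 = -19.829°.
a = sin²(Δφ/2) + cos φ₁ · cos φ₂ · sin²(Δλ/2) = 0.034651.
c = 2·atan2(√a, √(1−a)) = 0.37448 rad → d = 6371·c ≈ 2385.81 km.

2386 km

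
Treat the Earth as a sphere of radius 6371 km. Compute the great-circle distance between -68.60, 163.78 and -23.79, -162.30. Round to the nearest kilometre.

5477 km

Δλ = -162.30 − 163.78 = -326.08°; wrapped into (−180°, 180°]: 33.92°.
Δφ = -23.79 − -68.60 = 44.81°.
a = sin²(Δφ/2) + cos φ₁ · cos φ₂ · sin²(Δλ/2) = 0.173686.
c = 2·atan2(√a, √(1−a)) = 0.85975 rad → d = 6371·c ≈ 5477.45 km.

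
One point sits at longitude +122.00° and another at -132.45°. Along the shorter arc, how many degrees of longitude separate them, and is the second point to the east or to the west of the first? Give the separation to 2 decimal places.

105.55° east

Raw difference: -132.45 − 122.00 = -254.45°.
Normalise into (−180°, 180°]: -254.45° + 360° = 105.55°.
Positive ⇒ the second point lies to the east; separation 105.55°.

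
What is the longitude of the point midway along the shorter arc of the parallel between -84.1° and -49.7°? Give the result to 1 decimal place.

Signed shortest Δλ from -84.1° to -49.7° is +34.4°.
Midpoint longitude = -84.1° + (+34.4°)/2 = -84.1° + 17.2° = -66.9°.

-66.9°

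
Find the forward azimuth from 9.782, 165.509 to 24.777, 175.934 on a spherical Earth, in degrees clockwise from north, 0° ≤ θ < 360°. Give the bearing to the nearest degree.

32°

Δλ = 175.934 − 165.509 = 10.425°.
θ = atan2( sin Δλ · cos φ₂ , cos φ₁ · sin φ₂ − sin φ₁ · cos φ₂ · cos Δλ )
  = atan2(0.16429, 0.26128) = 32.161° → normalised to [0°, 360°): 32.161°.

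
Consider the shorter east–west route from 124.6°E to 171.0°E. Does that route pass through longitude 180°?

Signed shortest Δλ = ((171.0 − 124.6 + 180) mod 360) − 180 = 46.4°.
Going east by 46.4° from +124.6° reaches +171.0° without touching 180°.

No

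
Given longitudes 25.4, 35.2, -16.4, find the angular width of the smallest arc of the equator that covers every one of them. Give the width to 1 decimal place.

51.6°

Sort the longitudes: -16.4°, +25.4°, +35.2°.
Eastward gaps between consecutive values (wrapping around): 41.8°, 9.8°, 308.4°.
Largest gap = 308.4° ⇒ minimal covering band is its complement: 360° − 308.4° = 51.6°.
Band runs from -16.4° eastward to +35.2°.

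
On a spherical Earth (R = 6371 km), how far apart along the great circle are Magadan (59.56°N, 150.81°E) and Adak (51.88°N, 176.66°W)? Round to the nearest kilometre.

Δλ = -176.66 − 150.81 = -327.47°; wrapped into (−180°, 180°]: 32.53°.
Δφ = 51.88 − 59.56 = -7.68°.
a = sin²(Δφ/2) + cos φ₁ · cos φ₂ · sin²(Δλ/2) = 0.029019.
c = 2·atan2(√a, √(1−a)) = 0.34237 rad → d = 6371·c ≈ 2181.23 km.

2181 km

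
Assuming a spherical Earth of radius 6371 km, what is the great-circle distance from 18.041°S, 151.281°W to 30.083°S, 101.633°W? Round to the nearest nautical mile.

2794 nmi

Δλ = -101.633 − -151.281 = 49.648°.
Δφ = -30.083 − -18.041 = -12.042°.
a = sin²(Δφ/2) + cos φ₁ · cos φ₂ · sin²(Δλ/2) = 0.156021.
c = 2·atan2(√a, √(1−a)) = 0.81213 rad → d = 6371·c ≈ 5174.05 km ≈ 2793.76 nmi.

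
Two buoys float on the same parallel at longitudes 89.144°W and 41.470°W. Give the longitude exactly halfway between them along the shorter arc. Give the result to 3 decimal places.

65.307°W

Signed shortest Δλ from -89.144° to -41.470° is +47.674°.
Midpoint longitude = -89.144° + (+47.674°)/2 = -89.144° + 23.837° = -65.307°.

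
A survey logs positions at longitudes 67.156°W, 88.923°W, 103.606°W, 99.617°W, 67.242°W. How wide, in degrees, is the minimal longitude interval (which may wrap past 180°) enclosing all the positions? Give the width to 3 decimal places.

36.450°

Sort the longitudes: -103.606°, -99.617°, -88.923°, -67.242°, -67.156°.
Eastward gaps between consecutive values (wrapping around): 3.989°, 10.694°, 21.681°, 0.086°, 323.550°.
Largest gap = 323.550° ⇒ minimal covering band is its complement: 360° − 323.550° = 36.450°.
Band runs from -103.606° eastward to -67.156°.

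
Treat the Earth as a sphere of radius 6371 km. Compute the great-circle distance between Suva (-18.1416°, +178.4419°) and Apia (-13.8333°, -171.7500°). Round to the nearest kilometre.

Δλ = -171.7500 − 178.4419 = -350.1919°; wrapped into (−180°, 180°]: 9.8081°.
Δφ = -13.8333 − -18.1416 = 4.3083°.
a = sin²(Δφ/2) + cos φ₁ · cos φ₂ · sin²(Δλ/2) = 0.008156.
c = 2·atan2(√a, √(1−a)) = 0.18087 rad → d = 6371·c ≈ 1152.32 km.

1152 km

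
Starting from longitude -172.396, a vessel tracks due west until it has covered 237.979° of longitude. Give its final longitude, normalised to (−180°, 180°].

-50.375°

Start at -172.396°; shift −237.979° → -410.375°.
-410.375° lies outside (−180°, 180°]; add 360° → -50.375°.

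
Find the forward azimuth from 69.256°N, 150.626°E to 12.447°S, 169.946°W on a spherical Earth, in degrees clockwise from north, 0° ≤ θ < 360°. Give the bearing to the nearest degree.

Δλ = -169.946 − 150.626 = -320.572°; wrapped into (−180°, 180°]: 39.428°.
θ = atan2( sin Δλ · cos φ₂ , cos φ₁ · sin φ₂ − sin φ₁ · cos φ₂ · cos Δλ )
  = atan2(0.62018, -0.78171) = 141.573° → normalised to [0°, 360°): 141.573°.

142°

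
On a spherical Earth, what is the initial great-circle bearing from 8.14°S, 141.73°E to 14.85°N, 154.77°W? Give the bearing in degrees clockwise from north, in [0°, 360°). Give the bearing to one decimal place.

Δλ = -154.77 − 141.73 = -296.50°; wrapped into (−180°, 180°]: 63.50°.
θ = atan2( sin Δλ · cos φ₂ , cos φ₁ · sin φ₂ − sin φ₁ · cos φ₂ · cos Δλ )
  = atan2(0.86504, 0.31478) = 70.004° → normalised to [0°, 360°): 70.004°.

70.0°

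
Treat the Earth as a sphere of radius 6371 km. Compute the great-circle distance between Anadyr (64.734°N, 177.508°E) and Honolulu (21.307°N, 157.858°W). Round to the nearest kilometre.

Δλ = -157.858 − 177.508 = -335.366°; wrapped into (−180°, 180°]: 24.634°.
Δφ = 21.307 − 64.734 = -43.427°.
a = sin²(Δφ/2) + cos φ₁ · cos φ₂ · sin²(Δλ/2) = 0.154970.
c = 2·atan2(√a, √(1−a)) = 0.80922 rad → d = 6371·c ≈ 5155.56 km.

5156 km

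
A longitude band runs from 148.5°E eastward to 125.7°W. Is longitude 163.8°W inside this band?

Band width going east from +148.5° to -125.7°: ((-125.7 − 148.5) mod 360) = 85.8°.
Offset of -163.8° east of the west edge: ((-163.8 − 148.5) mod 360) = 47.7°.
47.7° ≤ 85.8° ⇒ inside.

Yes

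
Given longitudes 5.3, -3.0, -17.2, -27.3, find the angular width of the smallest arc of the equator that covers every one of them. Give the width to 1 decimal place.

Sort the longitudes: -27.3°, -17.2°, -3.0°, +5.3°.
Eastward gaps between consecutive values (wrapping around): 10.1°, 14.2°, 8.3°, 327.4°.
Largest gap = 327.4° ⇒ minimal covering band is its complement: 360° − 327.4° = 32.6°.
Band runs from -27.3° eastward to +5.3°.

32.6°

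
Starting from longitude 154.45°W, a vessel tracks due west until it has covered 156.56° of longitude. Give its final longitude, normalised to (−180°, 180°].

48.99°E

Start at -154.45°; shift −156.56° → -311.01°.
-311.01° lies outside (−180°, 180°]; add 360° → +48.99°.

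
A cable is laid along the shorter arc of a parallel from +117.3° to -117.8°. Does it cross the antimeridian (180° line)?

Naïve |-117.8 − 117.3| = 235.1° > 180°, so the shorter arc goes the other way round — across 180°.
Signed shortest Δλ = ((-117.8 − 117.3 + 180) mod 360) − 180 = 124.9°.
Going east by 124.9° from +117.3° passes through 180° before reaching -117.8°.

Yes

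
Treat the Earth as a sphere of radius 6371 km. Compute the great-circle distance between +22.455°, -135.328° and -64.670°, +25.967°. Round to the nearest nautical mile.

Δλ = 25.967 − -135.328 = 161.295°.
Δφ = -64.670 − 22.455 = -87.125°.
a = sin²(Δφ/2) + cos φ₁ · cos φ₂ · sin²(Δλ/2) = 0.859872.
c = 2·atan2(√a, √(1−a)) = 2.37423 rad → d = 6371·c ≈ 15126.23 km ≈ 8167.51 nmi.

8168 nmi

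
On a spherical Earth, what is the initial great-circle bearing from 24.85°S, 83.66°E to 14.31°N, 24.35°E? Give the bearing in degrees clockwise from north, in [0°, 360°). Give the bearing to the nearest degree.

Δλ = 24.35 − 83.66 = -59.31°.
θ = atan2( sin Δλ · cos φ₂ , cos φ₁ · sin φ₂ − sin φ₁ · cos φ₂ · cos Δλ )
  = atan2(-0.83326, 0.43212) = -62.589° → normalised to [0°, 360°): 297.411°.

297°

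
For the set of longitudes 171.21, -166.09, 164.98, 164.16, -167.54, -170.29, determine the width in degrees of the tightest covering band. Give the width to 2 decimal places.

29.75°

Sort the longitudes: -170.29°, -167.54°, -166.09°, +164.16°, +164.98°, +171.21°.
Eastward gaps between consecutive values (wrapping around): 2.75°, 1.45°, 330.25°, 0.82°, 6.23°, 18.50°.
Largest gap = 330.25° ⇒ minimal covering band is its complement: 360° − 330.25° = 29.75°.
Band runs from +164.16° eastward to -166.09°, crossing the antimeridian.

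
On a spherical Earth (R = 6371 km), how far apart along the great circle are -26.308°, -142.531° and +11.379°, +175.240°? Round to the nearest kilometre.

6195 km

Δλ = 175.240 − -142.531 = 317.771°; wrapped into (−180°, 180°]: -42.229°.
Δφ = 11.379 − -26.308 = 37.687°.
a = sin²(Δφ/2) + cos φ₁ · cos φ₂ · sin²(Δλ/2) = 0.218359.
c = 2·atan2(√a, √(1−a)) = 0.97244 rad → d = 6371·c ≈ 6195.44 km.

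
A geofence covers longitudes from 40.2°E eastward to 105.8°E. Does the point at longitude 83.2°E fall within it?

Yes

Band width going east from +40.2° to +105.8°: ((105.8 − 40.2) mod 360) = 65.6°.
Offset of +83.2° east of the west edge: ((83.2 − 40.2) mod 360) = 43.0°.
43.0° ≤ 65.6° ⇒ inside.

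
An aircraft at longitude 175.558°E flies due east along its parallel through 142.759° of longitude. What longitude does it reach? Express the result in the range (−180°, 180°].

41.683°W

Start at +175.558°; shift +142.759° → +318.317°.
+318.317° lies outside (−180°, 180°]; subtract 360° → -41.683°.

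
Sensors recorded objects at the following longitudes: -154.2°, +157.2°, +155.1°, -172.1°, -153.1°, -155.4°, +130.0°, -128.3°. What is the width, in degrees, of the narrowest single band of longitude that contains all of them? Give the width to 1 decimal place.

101.7°

Sort the longitudes: -172.1°, -155.4°, -154.2°, -153.1°, -128.3°, +130.0°, +155.1°, +157.2°.
Eastward gaps between consecutive values (wrapping around): 16.7°, 1.2°, 1.1°, 24.8°, 258.3°, 25.1°, 2.1°, 30.7°.
Largest gap = 258.3° ⇒ minimal covering band is its complement: 360° − 258.3° = 101.7°.
Band runs from +130.0° eastward to -128.3°, crossing the antimeridian.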